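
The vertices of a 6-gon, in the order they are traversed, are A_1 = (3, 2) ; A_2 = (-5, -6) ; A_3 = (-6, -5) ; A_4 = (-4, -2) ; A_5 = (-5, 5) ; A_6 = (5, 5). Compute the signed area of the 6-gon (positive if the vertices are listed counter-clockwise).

Apply the shoelace (surveyor's) formula: 2A = Σ (x_i·y_{i+1} − x_{i+1}·y_i), indices taken mod 6.
A_1→A_2: (3)(-6) − (-5)(2) = -8
A_2→A_3: (-5)(-5) − (-6)(-6) = -11
A_3→A_4: (-6)(-2) − (-4)(-5) = -8
A_4→A_5: (-4)(5) − (-5)(-2) = -30
A_5→A_6: (-5)(5) − (5)(5) = -50
A_6→A_1: (5)(2) − (3)(5) = -5
Σ = -112
Signed area = Σ/2 = -56 (negative ⇒ clockwise traversal).

-56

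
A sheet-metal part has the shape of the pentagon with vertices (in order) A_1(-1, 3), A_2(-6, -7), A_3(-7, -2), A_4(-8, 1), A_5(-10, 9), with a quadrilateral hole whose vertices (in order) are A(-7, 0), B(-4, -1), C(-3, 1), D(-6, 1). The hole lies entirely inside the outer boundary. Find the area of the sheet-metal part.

54

Outer boundary:
Apply Gauss's area formula: 2A = Σ (x_i·y_{i+1} − x_{i+1}·y_i), indices taken mod 5.
Σ = (25) + (-37) + (-23) + (-62) + (-21) = -118
Area = |Σ|/2 = 59.
Hole:
A→B: (-7)(-1) − (-4)(0) = 7
B→C: (-4)(1) − (-3)(-1) = -7
C→D: (-3)(1) − (-6)(1) = 3
D→A: (-6)(0) − (-7)(1) = 7
Σ = 10
Area = |Σ|/2 = 5.
Net area = 59 − 5 = 54.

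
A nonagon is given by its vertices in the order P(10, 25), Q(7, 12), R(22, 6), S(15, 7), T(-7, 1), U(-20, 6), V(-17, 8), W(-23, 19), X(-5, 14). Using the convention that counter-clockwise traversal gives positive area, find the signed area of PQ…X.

-430

Apply Gauss's area formula: 2A = Σ (x_i·y_{i+1} − x_{i+1}·y_i), indices taken mod 9.
Cross-terms: -55, -222, 64, 64, -22, -58, -139, -227, -265  ⇒  Σ = -860
Signed area = Σ/2 = -430 (negative ⇒ clockwise traversal).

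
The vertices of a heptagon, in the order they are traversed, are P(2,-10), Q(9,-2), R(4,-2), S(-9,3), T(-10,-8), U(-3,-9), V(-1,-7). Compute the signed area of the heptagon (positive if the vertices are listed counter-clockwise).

Apply Gauss's area formula: 2A = Σ (x_i·y_{i+1} − x_{i+1}·y_i), indices taken mod 7.
Σ = (86) + (-10) + (-6) + (102) + (66) + (12) + (24) = 274
Signed area = Σ/2 = 137 (positive ⇒ counter-clockwise traversal).

137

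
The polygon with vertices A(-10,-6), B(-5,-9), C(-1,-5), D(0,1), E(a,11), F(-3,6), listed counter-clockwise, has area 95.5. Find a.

1

The doubled signed area Σ (x_i y_{i+1} − x_{i+1} y_i) is linear in a.
With a=0 it equals 186; the coefficient of a is 5 (from the two edges through E).
So 5·a + 186 = 2·95.5 = 191 ⇒ a = 1.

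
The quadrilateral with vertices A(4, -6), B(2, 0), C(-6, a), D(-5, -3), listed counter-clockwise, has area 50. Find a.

4

The doubled signed area Σ (x_i y_{i+1} − x_{i+1} y_i) is linear in a.
With a=0 it equals 72; the coefficient of a is 7 (from the two edges through C).
So 7·a + 72 = 2·50 = 100 ⇒ a = 4.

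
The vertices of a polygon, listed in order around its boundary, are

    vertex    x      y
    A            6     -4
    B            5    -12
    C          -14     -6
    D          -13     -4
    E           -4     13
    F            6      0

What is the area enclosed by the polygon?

Apply Gauss's area formula: 2A = Σ (x_i·y_{i+1} − x_{i+1}·y_i), indices taken mod 6.
Σ = (-52) + (-198) + (-22) + (-185) + (-78) + (-24) = -559
Area = |Σ|/2 = 279.5.

279.5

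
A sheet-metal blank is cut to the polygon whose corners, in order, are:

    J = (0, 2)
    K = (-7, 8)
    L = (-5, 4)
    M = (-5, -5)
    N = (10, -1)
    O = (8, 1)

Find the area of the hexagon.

80

Cross-terms: 14, 12, 45, 55, 18, 16  ⇒  Σ = 160
Area = |Σ|/2 = 80.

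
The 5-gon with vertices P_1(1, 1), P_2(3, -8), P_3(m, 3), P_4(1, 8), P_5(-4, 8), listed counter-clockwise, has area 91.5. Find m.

Write out the shoelace sum; only the two edges meeting at P_3 involve m:
2·Area = [(3·3 − m·(-8)) + (m·8 − 1·3)] + 17
       = 16·m + 23 = 183
⇒ m = 10.

10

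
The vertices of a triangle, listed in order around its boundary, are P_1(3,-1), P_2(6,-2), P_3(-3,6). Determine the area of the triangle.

7.5

Apply Gauss's area formula: 2A = Σ (x_i·y_{i+1} − x_{i+1}·y_i), indices taken mod 3.
P_1→P_2: (3)(-2) − (6)(-1) = 0
P_2→P_3: (6)(6) − (-3)(-2) = 30
P_3→P_1: (-3)(-1) − (3)(6) = -15
Σ = 15
Area = |Σ|/2 = 7.5.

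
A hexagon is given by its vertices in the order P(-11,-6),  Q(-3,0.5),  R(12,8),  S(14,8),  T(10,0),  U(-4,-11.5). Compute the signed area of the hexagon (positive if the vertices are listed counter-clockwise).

-183.5

Apply the shoelace formula: 2A = Σ (x_i·y_{i+1} − x_{i+1}·y_i), indices taken mod 6.
Cross-terms: -23.5, -30, -16, -80, -115, -102.5  ⇒  Σ = -367
Signed area = Σ/2 = -183.5 (negative ⇒ clockwise traversal).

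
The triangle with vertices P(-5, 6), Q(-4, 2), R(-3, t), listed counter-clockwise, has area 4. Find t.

6

Write out the shoelace sum; only the two edges meeting at R involve t:
2·Area = [((-4)·t − (-3)·2) + ((-3)·6 − (-5)·t)] + 14
       = 1·t + 2 = 8
⇒ t = 6.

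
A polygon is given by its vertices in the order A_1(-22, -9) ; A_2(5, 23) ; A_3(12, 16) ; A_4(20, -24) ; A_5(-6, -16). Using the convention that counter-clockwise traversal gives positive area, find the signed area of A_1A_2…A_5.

-1013.5

Σ = (-461) + (-196) + (-608) + (-464) + (-298) = -2027
Signed area = Σ/2 = -1013.5 (negative ⇒ clockwise traversal).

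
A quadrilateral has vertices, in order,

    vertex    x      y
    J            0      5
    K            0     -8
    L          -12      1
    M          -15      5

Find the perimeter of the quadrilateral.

|JK| = √((0)² + (-13)²) = √169 = 13
|KL| = √((-12)² + (9)²) = √225 = 15
|LM| = √((-3)² + (4)²) = √25 = 5
|MJ| = √((15)² + (0)²) = √225 = 15
Perimeter = 13 + 15 + 5 + 15 = 48.

48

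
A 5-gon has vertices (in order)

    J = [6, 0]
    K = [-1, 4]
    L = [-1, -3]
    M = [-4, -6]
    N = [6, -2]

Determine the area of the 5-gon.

Apply the shoelace formula: 2A = Σ (x_i·y_{i+1} − x_{i+1}·y_i), indices taken mod 5.
Σ = (24) + (7) + (-6) + (44) + (12) = 81
Area = |Σ|/2 = 40.5.

40.5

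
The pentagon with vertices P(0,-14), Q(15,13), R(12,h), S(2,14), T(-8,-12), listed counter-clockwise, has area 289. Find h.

The doubled signed area Σ (x_i y_{i+1} − x_{i+1} y_i) is linear in h.
With h=0 it equals 422; the coefficient of h is 13 (from the two edges through R).
So 13·h + 422 = 2·289 = 578 ⇒ h = 12.

12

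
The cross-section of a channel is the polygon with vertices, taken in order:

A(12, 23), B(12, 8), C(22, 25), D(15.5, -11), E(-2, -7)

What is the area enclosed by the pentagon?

Cross-terms: -180, 124, -629.5, -130.5, 38  ⇒  Σ = -778
Area = |Σ|/2 = 389.

389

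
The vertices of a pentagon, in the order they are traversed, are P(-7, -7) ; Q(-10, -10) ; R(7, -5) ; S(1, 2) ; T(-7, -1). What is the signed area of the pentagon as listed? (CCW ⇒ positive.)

Apply Gauss's area formula: 2A = Σ (x_i·y_{i+1} − x_{i+1}·y_i), indices taken mod 5.
P→Q: (-7)(-10) − (-10)(-7) = 0
Q→R: (-10)(-5) − (7)(-10) = 120
R→S: (7)(2) − (1)(-5) = 19
S→T: (1)(-1) − (-7)(2) = 13
T→P: (-7)(-7) − (-7)(-1) = 42
Σ = 194
Signed area = Σ/2 = 97 (positive ⇒ counter-clockwise traversal).

97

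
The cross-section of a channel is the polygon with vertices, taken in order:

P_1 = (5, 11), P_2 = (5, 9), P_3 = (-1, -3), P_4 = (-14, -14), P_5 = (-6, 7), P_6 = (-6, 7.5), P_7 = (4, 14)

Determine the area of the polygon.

184.5

Apply the shoelace (surveyor's) formula: 2A = Σ (x_i·y_{i+1} − x_{i+1}·y_i), indices taken mod 7.
Σ = (-10) + (-6) + (-28) + (-182) + (-3) + (-114) + (-26) = -369
Area = |Σ|/2 = 184.5.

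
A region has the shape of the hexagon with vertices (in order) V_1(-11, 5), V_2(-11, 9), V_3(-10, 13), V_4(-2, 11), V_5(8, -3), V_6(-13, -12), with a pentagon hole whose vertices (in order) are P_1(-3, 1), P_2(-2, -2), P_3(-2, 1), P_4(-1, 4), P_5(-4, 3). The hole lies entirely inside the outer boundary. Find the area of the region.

Outer boundary:
Apply the surveyor's formula: 2A = Σ (x_i·y_{i+1} − x_{i+1}·y_i), indices taken mod 6.
Cross-terms: -44, -53, -84, -82, -135, -197  ⇒  Σ = -595
Area = |Σ|/2 = 297.5.
Hole:
Σ = (8) + (-6) + (-7) + (13) + (5) = 13
Area = |Σ|/2 = 6.5.
Net area = 297.5 − 6.5 = 291.

291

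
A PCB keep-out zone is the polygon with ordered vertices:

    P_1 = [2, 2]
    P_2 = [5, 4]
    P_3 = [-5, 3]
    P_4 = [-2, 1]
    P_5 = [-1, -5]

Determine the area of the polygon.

Apply Gauss's area formula: 2A = Σ (x_i·y_{i+1} − x_{i+1}·y_i), indices taken mod 5.
Σ = (-2) + (35) + (1) + (11) + (8) = 53
Area = |Σ|/2 = 26.5.

26.5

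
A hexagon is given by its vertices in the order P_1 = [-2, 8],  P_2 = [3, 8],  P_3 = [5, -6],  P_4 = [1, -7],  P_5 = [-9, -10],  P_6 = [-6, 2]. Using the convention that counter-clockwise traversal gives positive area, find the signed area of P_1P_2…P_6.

Apply the shoelace (surveyor's) formula: 2A = Σ (x_i·y_{i+1} − x_{i+1}·y_i), indices taken mod 6.
Cross-terms: -40, -58, -29, -73, -78, -44  ⇒  Σ = -322
Signed area = Σ/2 = -161 (negative ⇒ clockwise traversal).

-161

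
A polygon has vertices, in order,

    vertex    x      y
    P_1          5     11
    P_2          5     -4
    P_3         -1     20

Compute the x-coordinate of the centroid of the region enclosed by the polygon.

3

Apply the shoelace (surveyor's) formula. First the cross-terms c_i = x_i·y_{i+1} − x_{i+1}·y_i:
  -75, 96, -111  ⇒  2A = -90, A = -45.
Then Σ (x_i + x_{i+1})·c_i = -810, so x̄ = -810 / (6·(-45)) = 3.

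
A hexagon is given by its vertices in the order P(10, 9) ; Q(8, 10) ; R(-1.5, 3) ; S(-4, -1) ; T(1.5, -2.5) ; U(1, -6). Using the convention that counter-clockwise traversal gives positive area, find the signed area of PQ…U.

Σ = (28) + (39) + (13.5) + (11.5) + (-6.5) + (69) = 154.5
Signed area = Σ/2 = 77.25 (positive ⇒ counter-clockwise traversal).

77.25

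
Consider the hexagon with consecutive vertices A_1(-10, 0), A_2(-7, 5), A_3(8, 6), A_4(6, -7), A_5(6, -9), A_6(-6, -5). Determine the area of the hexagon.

185

Cross-terms: -50, -82, -92, -12, -84, -50  ⇒  Σ = -370
Area = |Σ|/2 = 185.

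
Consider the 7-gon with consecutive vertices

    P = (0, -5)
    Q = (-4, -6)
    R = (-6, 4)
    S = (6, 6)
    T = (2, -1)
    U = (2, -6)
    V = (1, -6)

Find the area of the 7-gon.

85.5

Apply the shoelace (surveyor's) formula: 2A = Σ (x_i·y_{i+1} − x_{i+1}·y_i), indices taken mod 7.
Σ = (-20) + (-52) + (-60) + (-18) + (-10) + (-6) + (-5) = -171
Area = |Σ|/2 = 85.5.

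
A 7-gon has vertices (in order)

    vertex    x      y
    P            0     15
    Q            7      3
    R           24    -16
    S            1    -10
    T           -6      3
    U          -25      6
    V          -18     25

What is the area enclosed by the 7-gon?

659

Apply the shoelace formula: 2A = Σ (x_i·y_{i+1} − x_{i+1}·y_i), indices taken mod 7.
Σ = (-105) + (-184) + (-224) + (-57) + (39) + (-517) + (-270) = -1318
Area = |Σ|/2 = 659.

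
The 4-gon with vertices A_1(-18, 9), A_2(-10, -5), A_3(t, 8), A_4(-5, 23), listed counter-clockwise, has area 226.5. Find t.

Write out the shoelace sum; only the two edges meeting at A_3 involve t:
2·Area = [((-10)·8 − t·(-5)) + (t·23 − (-5)·8)] + 549
       = 28·t + 509 = 453
⇒ t = -2.

-2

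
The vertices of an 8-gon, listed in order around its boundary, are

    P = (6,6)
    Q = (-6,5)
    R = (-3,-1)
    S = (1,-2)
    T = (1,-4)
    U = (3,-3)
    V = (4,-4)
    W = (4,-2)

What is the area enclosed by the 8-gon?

72.5

Apply the shoelace formula: 2A = Σ (x_i·y_{i+1} − x_{i+1}·y_i), indices taken mod 8.
Σ = (66) + (21) + (7) + (-2) + (9) + (0) + (8) + (36) = 145
Area = |Σ|/2 = 72.5.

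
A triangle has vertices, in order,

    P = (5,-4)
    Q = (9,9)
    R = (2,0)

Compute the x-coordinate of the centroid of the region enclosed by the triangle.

Apply the surveyor's formula. First the cross-terms c_i = x_i·y_{i+1} − x_{i+1}·y_i:
  81, -18, -8  ⇒  2A = 55, A = 27.5.
Then Σ (x_i + x_{i+1})·c_i = 880, so x̄ = 880 / (6·27.5) = 16/3.

16/3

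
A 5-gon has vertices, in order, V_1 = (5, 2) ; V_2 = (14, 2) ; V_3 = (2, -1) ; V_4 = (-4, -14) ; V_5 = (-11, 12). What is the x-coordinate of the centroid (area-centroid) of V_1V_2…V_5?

Apply the surveyor's formula. First the cross-terms c_i = x_i·y_{i+1} − x_{i+1}·y_i:
  -18, -18, -32, -202, -82  ⇒  2A = -352, A = -176.
Then Σ (x_i + x_{i+1})·c_i = 2956, so x̄ = 2956 / (6·(-176)) = -739/264.

-739/264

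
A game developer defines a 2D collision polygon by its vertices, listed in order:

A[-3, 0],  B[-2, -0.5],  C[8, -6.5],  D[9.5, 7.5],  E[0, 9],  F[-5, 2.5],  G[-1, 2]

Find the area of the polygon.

A→B: (-3)(-0.5) − (-2)(0) = 1.5
B→C: (-2)(-6.5) − (8)(-0.5) = 17
C→D: (8)(7.5) − (9.5)(-6.5) = 121.75
D→E: (9.5)(9) − (0)(7.5) = 85.5
E→F: (0)(2.5) − (-5)(9) = 45
F→G: (-5)(2) − (-1)(2.5) = -7.5
G→A: (-1)(0) − (-3)(2) = 6
Σ = 269.25
Area = |Σ|/2 = 134.625.

134.625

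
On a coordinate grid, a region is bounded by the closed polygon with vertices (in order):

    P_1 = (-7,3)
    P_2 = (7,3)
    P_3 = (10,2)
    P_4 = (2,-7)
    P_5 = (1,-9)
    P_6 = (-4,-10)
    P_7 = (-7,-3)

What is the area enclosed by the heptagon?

Apply the shoelace formula: 2A = Σ (x_i·y_{i+1} − x_{i+1}·y_i), indices taken mod 7.
Σ = (-42) + (-16) + (-74) + (-11) + (-46) + (-58) + (-42) = -289
Area = |Σ|/2 = 144.5.

144.5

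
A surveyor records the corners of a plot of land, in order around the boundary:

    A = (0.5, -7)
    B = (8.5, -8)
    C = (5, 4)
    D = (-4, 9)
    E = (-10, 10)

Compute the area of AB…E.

152.75

A→B: (0.5)(-8) − (8.5)(-7) = 55.5
B→C: (8.5)(4) − (5)(-8) = 74
C→D: (5)(9) − (-4)(4) = 61
D→E: (-4)(10) − (-10)(9) = 50
E→A: (-10)(-7) − (0.5)(10) = 65
Σ = 305.5
Area = |Σ|/2 = 152.75.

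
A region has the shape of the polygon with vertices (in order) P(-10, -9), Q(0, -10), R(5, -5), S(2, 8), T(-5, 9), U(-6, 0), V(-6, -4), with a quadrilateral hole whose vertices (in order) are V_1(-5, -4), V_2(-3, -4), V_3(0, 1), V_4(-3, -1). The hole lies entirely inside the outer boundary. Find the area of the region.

Outer boundary:
Apply the shoelace (surveyor's) formula: 2A = Σ (x_i·y_{i+1} − x_{i+1}·y_i), indices taken mod 7.
Σ = (100) + (50) + (50) + (58) + (54) + (24) + (14) = 350
Area = |Σ|/2 = 175.
Hole:
Apply Gauss's area formula: 2A = Σ (x_i·y_{i+1} − x_{i+1}·y_i), indices taken mod 4.
Σ = (8) + (-3) + (3) + (7) = 15
Area = |Σ|/2 = 7.5.
Net area = 175 − 7.5 = 167.5.

167.5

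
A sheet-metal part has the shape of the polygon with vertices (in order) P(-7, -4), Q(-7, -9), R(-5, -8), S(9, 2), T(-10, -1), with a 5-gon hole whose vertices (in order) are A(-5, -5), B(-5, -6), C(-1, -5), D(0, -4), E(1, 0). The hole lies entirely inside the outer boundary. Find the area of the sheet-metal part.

Outer boundary:
Apply Gauss's area formula: 2A = Σ (x_i·y_{i+1} − x_{i+1}·y_i), indices taken mod 5.
P→Q: (-7)(-9) − (-7)(-4) = 35
Q→R: (-7)(-8) − (-5)(-9) = 11
R→S: (-5)(2) − (9)(-8) = 62
S→T: (9)(-1) − (-10)(2) = 11
T→P: (-10)(-4) − (-7)(-1) = 33
Σ = 152
Area = |Σ|/2 = 76.
Hole:
Cross-terms: 5, 19, 4, 4, -5  ⇒  Σ = 27
Area = |Σ|/2 = 13.5.
Net area = 76 − 13.5 = 62.5.

62.5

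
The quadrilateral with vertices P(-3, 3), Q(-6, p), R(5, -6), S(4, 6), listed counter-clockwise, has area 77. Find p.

The doubled signed area Σ (x_i y_{i+1} − x_{i+1} y_i) is linear in p.
With p=0 it equals 138; the coefficient of p is -8 (from the two edges through Q).
So -8·p + 138 = 2·77 = 154 ⇒ p = -2.

-2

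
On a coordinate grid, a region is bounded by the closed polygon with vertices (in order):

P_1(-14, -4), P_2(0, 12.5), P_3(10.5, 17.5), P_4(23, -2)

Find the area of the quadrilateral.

Apply the shoelace (surveyor's) formula: 2A = Σ (x_i·y_{i+1} − x_{i+1}·y_i), indices taken mod 4.
Σ = (-175) + (-131.25) + (-423.5) + (-120) = -849.75
Area = |Σ|/2 = 424.875.

424.875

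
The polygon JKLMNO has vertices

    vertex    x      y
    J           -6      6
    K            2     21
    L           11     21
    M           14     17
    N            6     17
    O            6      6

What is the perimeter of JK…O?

|JK| = √((8)² + (15)²) = √289 = 17
|KL| = √((9)² + (0)²) = √81 = 9
|LM| = √((3)² + (-4)²) = √25 = 5
|MN| = √((-8)² + (0)²) = √64 = 8
|NO| = √((0)² + (-11)²) = √121 = 11
|OJ| = √((-12)² + (0)²) = √144 = 12
Perimeter = 17 + 9 + 5 + 8 + 11 + 12 = 62.

62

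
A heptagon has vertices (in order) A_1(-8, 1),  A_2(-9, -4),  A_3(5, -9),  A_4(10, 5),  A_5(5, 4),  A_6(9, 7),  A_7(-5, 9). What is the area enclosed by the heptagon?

Apply the surveyor's formula: 2A = Σ (x_i·y_{i+1} − x_{i+1}·y_i), indices taken mod 7.
Σ = (41) + (101) + (115) + (15) + (-1) + (116) + (67) = 454
Area = |Σ|/2 = 227.

227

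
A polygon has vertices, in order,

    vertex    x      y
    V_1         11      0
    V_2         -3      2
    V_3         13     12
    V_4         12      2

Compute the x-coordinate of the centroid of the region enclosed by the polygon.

Apply the shoelace formula. First the cross-terms c_i = x_i·y_{i+1} − x_{i+1}·y_i:
  22, -62, -118, -22  ⇒  2A = -180, A = -90.
Then Σ (x_i + x_{i+1})·c_i = -3900, so x̄ = -3900 / (6·(-90)) = 65/9.

65/9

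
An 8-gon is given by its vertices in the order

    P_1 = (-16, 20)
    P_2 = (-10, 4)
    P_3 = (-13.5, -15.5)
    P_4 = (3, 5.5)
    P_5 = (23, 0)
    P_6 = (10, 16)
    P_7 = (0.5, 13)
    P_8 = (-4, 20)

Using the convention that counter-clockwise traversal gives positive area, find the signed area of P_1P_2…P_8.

491.375

Apply the shoelace formula: 2A = Σ (x_i·y_{i+1} − x_{i+1}·y_i), indices taken mod 8.
Σ = (136) + (209) + (-27.75) + (-126.5) + (368) + (122) + (62) + (240) = 982.75
Signed area = Σ/2 = 491.375 (positive ⇒ counter-clockwise traversal).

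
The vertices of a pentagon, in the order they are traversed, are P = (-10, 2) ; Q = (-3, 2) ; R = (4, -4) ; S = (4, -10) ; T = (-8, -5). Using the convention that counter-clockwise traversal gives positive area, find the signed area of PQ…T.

-100

Apply the shoelace formula: 2A = Σ (x_i·y_{i+1} − x_{i+1}·y_i), indices taken mod 5.
Cross-terms: -14, 4, -24, -100, -66  ⇒  Σ = -200
Signed area = Σ/2 = -100 (negative ⇒ clockwise traversal).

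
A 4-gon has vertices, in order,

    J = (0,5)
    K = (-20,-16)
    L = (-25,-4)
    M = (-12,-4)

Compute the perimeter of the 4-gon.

|JK| = √((-20)² + (-21)²) = √841 = 29
|KL| = √((-5)² + (12)²) = √169 = 13
|LM| = √((13)² + (0)²) = √169 = 13
|MJ| = √((12)² + (9)²) = √225 = 15
Perimeter = 29 + 13 + 13 + 15 = 70.

70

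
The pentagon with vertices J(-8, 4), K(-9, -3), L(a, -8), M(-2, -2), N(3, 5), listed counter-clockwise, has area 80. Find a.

Write out the shoelace sum; only the two edges meeting at L involve a:
2·Area = [((-9)·(-8) − a·(-3)) + (a·(-2) − (-2)·(-8))] + 108
       = 1·a + 164 = 160
⇒ a = -4.

-4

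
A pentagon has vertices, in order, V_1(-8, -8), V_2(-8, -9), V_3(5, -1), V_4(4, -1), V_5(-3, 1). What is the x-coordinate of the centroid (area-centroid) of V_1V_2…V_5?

Apply the surveyor's formula. First the cross-terms c_i = x_i·y_{i+1} − x_{i+1}·y_i:
  8, 53, -1, 1, 32  ⇒  2A = 93, A = 46.5.
Then Σ (x_i + x_{i+1})·c_i = -647, so x̄ = -647 / (6·46.5) = -647/279.

-647/279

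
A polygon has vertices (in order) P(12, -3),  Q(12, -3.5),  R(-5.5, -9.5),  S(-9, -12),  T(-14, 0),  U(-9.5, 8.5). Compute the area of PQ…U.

P→Q: (12)(-3.5) − (12)(-3) = -6
Q→R: (12)(-9.5) − (-5.5)(-3.5) = -133.25
R→S: (-5.5)(-12) − (-9)(-9.5) = -19.5
S→T: (-9)(0) − (-14)(-12) = -168
T→U: (-14)(8.5) − (-9.5)(0) = -119
U→P: (-9.5)(-3) − (12)(8.5) = -73.5
Σ = -519.25
Area = |Σ|/2 = 259.625.

259.625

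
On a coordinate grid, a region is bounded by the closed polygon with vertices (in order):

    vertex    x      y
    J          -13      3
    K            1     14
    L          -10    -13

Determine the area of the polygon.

128.5

J→K: (-13)(14) − (1)(3) = -185
K→L: (1)(-13) − (-10)(14) = 127
L→J: (-10)(3) − (-13)(-13) = -199
Σ = -257
Area = |Σ|/2 = 128.5.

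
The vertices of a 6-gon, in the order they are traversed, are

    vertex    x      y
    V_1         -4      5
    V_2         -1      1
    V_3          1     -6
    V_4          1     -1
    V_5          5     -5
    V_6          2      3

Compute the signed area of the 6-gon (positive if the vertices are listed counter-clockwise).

Σ = (1) + (5) + (5) + (0) + (25) + (22) = 58
Signed area = Σ/2 = 29 (positive ⇒ counter-clockwise traversal).

29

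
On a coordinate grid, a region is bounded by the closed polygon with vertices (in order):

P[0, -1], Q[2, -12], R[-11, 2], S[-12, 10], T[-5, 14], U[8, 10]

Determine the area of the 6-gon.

Σ = (2) + (-128) + (-86) + (-118) + (-162) + (-8) = -500
Area = |Σ|/2 = 250.

250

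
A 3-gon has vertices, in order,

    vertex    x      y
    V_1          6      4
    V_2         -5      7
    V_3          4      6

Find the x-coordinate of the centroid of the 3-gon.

5/3

Apply the shoelace formula. First the cross-terms c_i = x_i·y_{i+1} − x_{i+1}·y_i:
  62, -58, -20  ⇒  2A = -16, A = -8.
Then Σ (x_i + x_{i+1})·c_i = -80, so x̄ = -80 / (6·(-8)) = 5/3.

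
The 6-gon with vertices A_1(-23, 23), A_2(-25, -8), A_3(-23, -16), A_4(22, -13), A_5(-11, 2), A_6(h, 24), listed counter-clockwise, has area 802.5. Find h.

Write out the shoelace sum; only the two edges meeting at A_6 involve h:
2·Area = [((-11)·24 − h·2) + (h·23 − (-23)·24)] + 1527
       = 21·h + 1815 = 1605
⇒ h = -10.

-10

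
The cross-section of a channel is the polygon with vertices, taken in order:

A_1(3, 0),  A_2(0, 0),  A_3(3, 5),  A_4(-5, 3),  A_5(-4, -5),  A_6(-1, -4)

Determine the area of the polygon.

47

Apply the surveyor's formula: 2A = Σ (x_i·y_{i+1} − x_{i+1}·y_i), indices taken mod 6.
Cross-terms: 0, 0, 34, 37, 11, 12  ⇒  Σ = 94
Area = |Σ|/2 = 47.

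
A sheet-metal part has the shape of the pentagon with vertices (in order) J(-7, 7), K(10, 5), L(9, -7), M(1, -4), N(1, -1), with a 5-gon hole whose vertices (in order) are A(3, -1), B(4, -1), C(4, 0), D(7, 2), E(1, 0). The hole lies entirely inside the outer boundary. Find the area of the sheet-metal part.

118

Outer boundary:
Σ = (-105) + (-115) + (-29) + (3) + (0) = -246
Area = |Σ|/2 = 123.
Hole:
Σ = (1) + (4) + (8) + (-2) + (-1) = 10
Area = |Σ|/2 = 5.
Net area = 123 − 5 = 118.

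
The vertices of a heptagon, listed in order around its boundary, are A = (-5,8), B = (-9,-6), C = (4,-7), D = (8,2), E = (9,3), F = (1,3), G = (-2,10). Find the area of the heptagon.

A→B: (-5)(-6) − (-9)(8) = 102
B→C: (-9)(-7) − (4)(-6) = 87
C→D: (4)(2) − (8)(-7) = 64
D→E: (8)(3) − (9)(2) = 6
E→F: (9)(3) − (1)(3) = 24
F→G: (1)(10) − (-2)(3) = 16
G→A: (-2)(8) − (-5)(10) = 34
Σ = 333
Area = |Σ|/2 = 166.5.

166.5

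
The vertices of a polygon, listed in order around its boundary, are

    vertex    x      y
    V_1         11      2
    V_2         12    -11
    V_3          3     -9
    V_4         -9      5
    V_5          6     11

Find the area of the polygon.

262

Apply the shoelace formula: 2A = Σ (x_i·y_{i+1} − x_{i+1}·y_i), indices taken mod 5.
Σ = (-145) + (-75) + (-66) + (-129) + (-109) = -524
Area = |Σ|/2 = 262.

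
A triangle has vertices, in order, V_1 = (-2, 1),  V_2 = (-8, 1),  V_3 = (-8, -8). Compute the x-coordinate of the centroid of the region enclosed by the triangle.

Apply the shoelace (surveyor's) formula. First the cross-terms c_i = x_i·y_{i+1} − x_{i+1}·y_i:
  6, 72, -24  ⇒  2A = 54, A = 27.
Then Σ (x_i + x_{i+1})·c_i = -972, so x̄ = -972 / (6·27) = -6.

-6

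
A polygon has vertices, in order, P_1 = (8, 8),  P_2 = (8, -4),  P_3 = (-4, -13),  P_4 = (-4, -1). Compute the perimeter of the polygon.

54

|P_1P_2| = √((0)² + (-12)²) = √144 = 12
|P_2P_3| = √((-12)² + (-9)²) = √225 = 15
|P_3P_4| = √((0)² + (12)²) = √144 = 12
|P_4P_1| = √((12)² + (9)²) = √225 = 15
Perimeter = 12 + 15 + 12 + 15 = 54.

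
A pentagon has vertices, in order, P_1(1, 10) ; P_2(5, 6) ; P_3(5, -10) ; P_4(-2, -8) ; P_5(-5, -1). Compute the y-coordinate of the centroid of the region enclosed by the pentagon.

Apply the surveyor's formula. First the cross-terms c_i = x_i·y_{i+1} − x_{i+1}·y_i:
  -44, -80, -60, -38, -49  ⇒  2A = -271, A = -135.5.
Then Σ (y_i + y_{i+1})·c_i = 597, so ȳ = 597 / (6·(-135.5)) = -199/271.

-199/271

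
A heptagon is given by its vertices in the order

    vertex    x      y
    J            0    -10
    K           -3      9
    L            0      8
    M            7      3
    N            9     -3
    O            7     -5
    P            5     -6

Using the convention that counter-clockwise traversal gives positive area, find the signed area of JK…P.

Apply the shoelace (surveyor's) formula: 2A = Σ (x_i·y_{i+1} − x_{i+1}·y_i), indices taken mod 7.
Σ = (-30) + (-24) + (-56) + (-48) + (-24) + (-17) + (-50) = -249
Signed area = Σ/2 = -124.5 (negative ⇒ clockwise traversal).

-124.5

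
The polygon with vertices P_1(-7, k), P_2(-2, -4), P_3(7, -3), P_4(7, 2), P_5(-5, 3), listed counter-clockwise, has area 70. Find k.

The doubled signed area Σ (x_i y_{i+1} − x_{i+1} y_i) is linear in k.
With k=0 it equals 149; the coefficient of k is -3 (from the two edges through P_1).
So -3·k + 149 = 2·70 = 140 ⇒ k = 3.

3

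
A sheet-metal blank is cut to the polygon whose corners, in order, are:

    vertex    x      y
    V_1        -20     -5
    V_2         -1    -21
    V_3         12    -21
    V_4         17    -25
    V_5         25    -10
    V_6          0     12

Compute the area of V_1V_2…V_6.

Cross-terms: 415, 273, 57, 455, 300, 240  ⇒  Σ = 1740
Area = |Σ|/2 = 870.

870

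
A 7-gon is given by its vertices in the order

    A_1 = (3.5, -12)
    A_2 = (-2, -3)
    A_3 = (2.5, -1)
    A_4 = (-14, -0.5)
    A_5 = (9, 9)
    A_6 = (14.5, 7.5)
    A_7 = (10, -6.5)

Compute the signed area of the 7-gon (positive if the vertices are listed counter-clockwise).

-245.625

Apply the surveyor's formula: 2A = Σ (x_i·y_{i+1} − x_{i+1}·y_i), indices taken mod 7.
Σ = (-34.5) + (9.5) + (-15.25) + (-121.5) + (-63) + (-169.25) + (-97.25) = -491.25
Signed area = Σ/2 = -245.625 (negative ⇒ clockwise traversal).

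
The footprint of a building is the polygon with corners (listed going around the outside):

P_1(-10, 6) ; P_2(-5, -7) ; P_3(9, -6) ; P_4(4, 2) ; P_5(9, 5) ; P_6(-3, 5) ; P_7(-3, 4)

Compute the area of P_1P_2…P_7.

Apply the shoelace (surveyor's) formula: 2A = Σ (x_i·y_{i+1} − x_{i+1}·y_i), indices taken mod 7.
Σ = (100) + (93) + (42) + (2) + (60) + (3) + (22) = 322
Area = |Σ|/2 = 161.

161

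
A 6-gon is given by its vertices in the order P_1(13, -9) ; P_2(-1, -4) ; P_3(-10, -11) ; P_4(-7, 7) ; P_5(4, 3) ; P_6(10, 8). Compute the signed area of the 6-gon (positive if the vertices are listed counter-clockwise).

-239

P_1→P_2: (13)(-4) − (-1)(-9) = -61
P_2→P_3: (-1)(-11) − (-10)(-4) = -29
P_3→P_4: (-10)(7) − (-7)(-11) = -147
P_4→P_5: (-7)(3) − (4)(7) = -49
P_5→P_6: (4)(8) − (10)(3) = 2
P_6→P_1: (10)(-9) − (13)(8) = -194
Σ = -478
Signed area = Σ/2 = -239 (negative ⇒ clockwise traversal).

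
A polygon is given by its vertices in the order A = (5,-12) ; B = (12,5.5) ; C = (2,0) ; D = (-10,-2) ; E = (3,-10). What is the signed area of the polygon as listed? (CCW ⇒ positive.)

Σ = (171.5) + (-11) + (-4) + (106) + (14) = 276.5
Signed area = Σ/2 = 138.25 (positive ⇒ counter-clockwise traversal).

138.25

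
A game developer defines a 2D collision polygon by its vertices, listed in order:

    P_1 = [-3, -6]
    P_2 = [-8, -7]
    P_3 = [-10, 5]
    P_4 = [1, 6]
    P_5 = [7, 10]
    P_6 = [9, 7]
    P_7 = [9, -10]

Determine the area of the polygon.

P_1→P_2: (-3)(-7) − (-8)(-6) = -27
P_2→P_3: (-8)(5) − (-10)(-7) = -110
P_3→P_4: (-10)(6) − (1)(5) = -65
P_4→P_5: (1)(10) − (7)(6) = -32
P_5→P_6: (7)(7) − (9)(10) = -41
P_6→P_7: (9)(-10) − (9)(7) = -153
P_7→P_1: (9)(-6) − (-3)(-10) = -84
Σ = -512
Area = |Σ|/2 = 256.

256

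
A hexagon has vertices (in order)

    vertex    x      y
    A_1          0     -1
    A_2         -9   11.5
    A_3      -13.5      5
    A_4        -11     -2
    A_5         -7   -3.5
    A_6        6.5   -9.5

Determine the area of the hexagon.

Apply the surveyor's formula: 2A = Σ (x_i·y_{i+1} − x_{i+1}·y_i), indices taken mod 6.
A_1→A_2: (0)(11.5) − (-9)(-1) = -9
A_2→A_3: (-9)(5) − (-13.5)(11.5) = 110.25
A_3→A_4: (-13.5)(-2) − (-11)(5) = 82
A_4→A_5: (-11)(-3.5) − (-7)(-2) = 24.5
A_5→A_6: (-7)(-9.5) − (6.5)(-3.5) = 89.25
A_6→A_1: (6.5)(-1) − (0)(-9.5) = -6.5
Σ = 290.5
Area = |Σ|/2 = 145.25.

145.25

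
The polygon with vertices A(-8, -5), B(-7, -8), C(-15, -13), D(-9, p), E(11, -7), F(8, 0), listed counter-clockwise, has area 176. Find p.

Write out the shoelace sum; only the two edges meeting at D involve p:
2·Area = [((-15)·p − (-9)·(-13)) + ((-9)·(-7) − 11·p)] + 16
       = -26·p + -38 = 352
⇒ p = -15.

-15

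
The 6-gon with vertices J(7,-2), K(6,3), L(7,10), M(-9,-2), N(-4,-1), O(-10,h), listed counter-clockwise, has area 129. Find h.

The doubled signed area Σ (x_i y_{i+1} − x_{i+1} y_i) is linear in h.
With h=0 it equals 159; the coefficient of h is -11 (from the two edges through O).
So -11·h + 159 = 2·129 = 258 ⇒ h = -9.

-9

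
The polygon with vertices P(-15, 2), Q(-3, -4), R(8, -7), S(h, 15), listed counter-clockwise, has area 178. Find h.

Write out the shoelace sum; only the two edges meeting at S involve h:
2·Area = [(8·15 − h·(-7)) + (h·2 − (-15)·15)] + 119
       = 9·h + 464 = 356
⇒ h = -12.

-12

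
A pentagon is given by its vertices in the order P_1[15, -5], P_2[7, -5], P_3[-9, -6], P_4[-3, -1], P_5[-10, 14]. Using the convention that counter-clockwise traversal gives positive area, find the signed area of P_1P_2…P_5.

Apply the surveyor's formula: 2A = Σ (x_i·y_{i+1} − x_{i+1}·y_i), indices taken mod 5.
Cross-terms: -40, -87, -9, -52, -160  ⇒  Σ = -348
Signed area = Σ/2 = -174 (negative ⇒ clockwise traversal).

-174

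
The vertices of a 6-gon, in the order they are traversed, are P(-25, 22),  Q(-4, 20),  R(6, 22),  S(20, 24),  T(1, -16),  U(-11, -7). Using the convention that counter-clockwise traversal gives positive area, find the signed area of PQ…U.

-930

Σ = (-412) + (-208) + (-296) + (-344) + (-183) + (-417) = -1860
Signed area = Σ/2 = -930 (negative ⇒ clockwise traversal).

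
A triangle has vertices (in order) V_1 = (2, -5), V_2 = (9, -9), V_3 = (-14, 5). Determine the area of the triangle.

Apply the surveyor's formula: 2A = Σ (x_i·y_{i+1} − x_{i+1}·y_i), indices taken mod 3.
Cross-terms: 27, -81, 60  ⇒  Σ = 6
Area = |Σ|/2 = 3.

3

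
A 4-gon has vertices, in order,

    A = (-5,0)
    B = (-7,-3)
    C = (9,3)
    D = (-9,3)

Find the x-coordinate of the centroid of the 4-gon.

Apply Gauss's area formula. First the cross-terms c_i = x_i·y_{i+1} − x_{i+1}·y_i:
  15, 6, 54, 15  ⇒  2A = 90, A = 45.
Then Σ (x_i + x_{i+1})·c_i = -378, so x̄ = -378 / (6·45) = -1.4.

-1.4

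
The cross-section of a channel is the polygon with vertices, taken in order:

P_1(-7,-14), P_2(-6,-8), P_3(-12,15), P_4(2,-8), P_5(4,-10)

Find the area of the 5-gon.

Cross-terms: -28, -186, 66, 12, -126  ⇒  Σ = -262
Area = |Σ|/2 = 131.

131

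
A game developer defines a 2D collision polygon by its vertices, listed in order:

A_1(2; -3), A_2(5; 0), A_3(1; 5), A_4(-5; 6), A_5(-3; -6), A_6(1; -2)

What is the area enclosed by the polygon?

66

Apply Gauss's area formula: 2A = Σ (x_i·y_{i+1} − x_{i+1}·y_i), indices taken mod 6.
A_1→A_2: (2)(0) − (5)(-3) = 15
A_2→A_3: (5)(5) − (1)(0) = 25
A_3→A_4: (1)(6) − (-5)(5) = 31
A_4→A_5: (-5)(-6) − (-3)(6) = 48
A_5→A_6: (-3)(-2) − (1)(-6) = 12
A_6→A_1: (1)(-3) − (2)(-2) = 1
Σ = 132
Area = |Σ|/2 = 66.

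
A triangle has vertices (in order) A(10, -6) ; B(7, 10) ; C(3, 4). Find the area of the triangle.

41

Cross-terms: 142, -2, -58  ⇒  Σ = 82
Area = |Σ|/2 = 41.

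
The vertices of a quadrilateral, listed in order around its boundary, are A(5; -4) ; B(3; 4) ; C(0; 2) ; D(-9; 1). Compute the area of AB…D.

43.5

Apply the shoelace (surveyor's) formula: 2A = Σ (x_i·y_{i+1} − x_{i+1}·y_i), indices taken mod 4.
Cross-terms: 32, 6, 18, 31  ⇒  Σ = 87
Area = |Σ|/2 = 43.5.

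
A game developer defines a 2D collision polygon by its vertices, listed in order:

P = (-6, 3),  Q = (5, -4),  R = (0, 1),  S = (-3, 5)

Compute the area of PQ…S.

19

Σ = (9) + (5) + (3) + (21) = 38
Area = |Σ|/2 = 19.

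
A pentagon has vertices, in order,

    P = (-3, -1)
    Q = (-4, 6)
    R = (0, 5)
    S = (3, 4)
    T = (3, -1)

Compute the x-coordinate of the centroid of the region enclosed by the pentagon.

Apply Gauss's area formula. First the cross-terms c_i = x_i·y_{i+1} − x_{i+1}·y_i:
  -22, -20, -15, -15, -6  ⇒  2A = -78, A = -39.
Then Σ (x_i + x_{i+1})·c_i = 99, so x̄ = 99 / (6·(-39)) = -11/26.

-11/26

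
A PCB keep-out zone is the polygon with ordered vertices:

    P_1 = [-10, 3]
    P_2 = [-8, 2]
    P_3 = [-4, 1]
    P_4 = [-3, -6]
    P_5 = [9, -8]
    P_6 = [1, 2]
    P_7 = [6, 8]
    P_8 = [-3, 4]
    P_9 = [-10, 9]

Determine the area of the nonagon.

Apply Gauss's area formula: 2A = Σ (x_i·y_{i+1} − x_{i+1}·y_i), indices taken mod 9.
Cross-terms: 4, 0, 27, 78, 26, -4, 48, 13, 60  ⇒  Σ = 252
Area = |Σ|/2 = 126.

126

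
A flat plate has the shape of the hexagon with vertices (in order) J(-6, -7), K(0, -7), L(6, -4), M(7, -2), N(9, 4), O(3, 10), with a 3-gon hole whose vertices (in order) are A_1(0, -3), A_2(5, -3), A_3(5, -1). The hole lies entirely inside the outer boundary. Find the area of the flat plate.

126.5

Outer boundary:
Apply Gauss's area formula: 2A = Σ (x_i·y_{i+1} − x_{i+1}·y_i), indices taken mod 6.
Σ = (42) + (42) + (16) + (46) + (78) + (39) = 263
Area = |Σ|/2 = 131.5.
Hole:
Apply the shoelace formula: 2A = Σ (x_i·y_{i+1} − x_{i+1}·y_i), indices taken mod 3.
Σ = (15) + (10) + (-15) = 10
Area = |Σ|/2 = 5.
Net area = 131.5 − 5 = 126.5.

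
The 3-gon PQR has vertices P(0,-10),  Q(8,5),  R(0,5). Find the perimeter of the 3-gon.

|PQ| = √((8)² + (15)²) = √289 = 17
|QR| = √((-8)² + (0)²) = √64 = 8
|RP| = √((0)² + (-15)²) = √225 = 15
Perimeter = 17 + 8 + 15 = 40.

40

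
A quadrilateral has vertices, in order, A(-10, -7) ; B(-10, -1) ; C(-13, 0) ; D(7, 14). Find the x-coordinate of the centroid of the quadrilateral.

Apply the surveyor's formula. First the cross-terms c_i = x_i·y_{i+1} − x_{i+1}·y_i:
  -60, -13, -182, 91  ⇒  2A = -164, A = -82.
Then Σ (x_i + x_{i+1})·c_i = 2318, so x̄ = 2318 / (6·(-82)) = -1159/246.

-1159/246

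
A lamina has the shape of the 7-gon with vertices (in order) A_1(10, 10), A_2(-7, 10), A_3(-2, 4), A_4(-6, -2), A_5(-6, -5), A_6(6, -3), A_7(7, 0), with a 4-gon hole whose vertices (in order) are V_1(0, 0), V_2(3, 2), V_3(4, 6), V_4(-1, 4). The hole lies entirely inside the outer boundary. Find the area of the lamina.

Outer boundary:
Apply the shoelace (surveyor's) formula: 2A = Σ (x_i·y_{i+1} − x_{i+1}·y_i), indices taken mod 7.
Σ = (170) + (-8) + (28) + (18) + (48) + (21) + (70) = 347
Area = |Σ|/2 = 173.5.
Hole:
Apply the surveyor's formula: 2A = Σ (x_i·y_{i+1} − x_{i+1}·y_i), indices taken mod 4.
Σ = (0) + (10) + (22) + (0) = 32
Area = |Σ|/2 = 16.
Net area = 173.5 − 16 = 157.5.

157.5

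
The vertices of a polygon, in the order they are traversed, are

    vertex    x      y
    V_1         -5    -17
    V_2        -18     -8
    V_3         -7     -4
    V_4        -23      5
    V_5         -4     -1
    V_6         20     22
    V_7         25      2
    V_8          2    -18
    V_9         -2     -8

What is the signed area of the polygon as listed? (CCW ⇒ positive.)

Apply Gauss's area formula: 2A = Σ (x_i·y_{i+1} − x_{i+1}·y_i), indices taken mod 9.
Cross-terms: -266, 16, -127, 43, -68, -510, -454, -52, -6  ⇒  Σ = -1424
Signed area = Σ/2 = -712 (negative ⇒ clockwise traversal).

-712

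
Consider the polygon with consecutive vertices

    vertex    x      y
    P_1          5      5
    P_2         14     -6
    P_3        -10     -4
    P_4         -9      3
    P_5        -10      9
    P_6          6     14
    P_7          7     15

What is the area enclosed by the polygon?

Apply Gauss's area formula: 2A = Σ (x_i·y_{i+1} − x_{i+1}·y_i), indices taken mod 7.
Σ = (-100) + (-116) + (-66) + (-51) + (-194) + (-8) + (-40) = -575
Area = |Σ|/2 = 287.5.

287.5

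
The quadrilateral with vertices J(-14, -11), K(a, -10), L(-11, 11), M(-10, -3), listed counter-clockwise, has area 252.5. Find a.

Write out the shoelace sum; only the two edges meeting at K involve a:
2·Area = [((-14)·(-10) − a·(-11)) + (a·11 − (-11)·(-10))] + 211
       = 22·a + 241 = 505
⇒ a = 12.

12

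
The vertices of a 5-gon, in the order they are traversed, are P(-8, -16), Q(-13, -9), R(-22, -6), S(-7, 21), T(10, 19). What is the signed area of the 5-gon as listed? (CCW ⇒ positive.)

-555.5

Σ = (-136) + (-120) + (-504) + (-343) + (-8) = -1111
Signed area = Σ/2 = -555.5 (negative ⇒ clockwise traversal).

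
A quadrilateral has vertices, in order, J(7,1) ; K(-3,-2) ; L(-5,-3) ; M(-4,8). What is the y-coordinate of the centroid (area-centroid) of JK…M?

196/93

Apply the shoelace (surveyor's) formula. First the cross-terms c_i = x_i·y_{i+1} − x_{i+1}·y_i:
  -11, -1, -52, -60  ⇒  2A = -124, A = -62.
Then Σ (y_i + y_{i+1})·c_i = -784, so ȳ = -784 / (6·(-62)) = 196/93.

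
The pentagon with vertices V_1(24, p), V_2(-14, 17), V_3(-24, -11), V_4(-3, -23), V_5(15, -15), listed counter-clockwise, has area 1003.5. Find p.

-8

The doubled signed area Σ (x_i y_{i+1} − x_{i+1} y_i) is linear in p.
With p=0 it equals 2239; the coefficient of p is 29 (from the two edges through V_1).
So 29·p + 2239 = 2·1003.5 = 2007 ⇒ p = -8.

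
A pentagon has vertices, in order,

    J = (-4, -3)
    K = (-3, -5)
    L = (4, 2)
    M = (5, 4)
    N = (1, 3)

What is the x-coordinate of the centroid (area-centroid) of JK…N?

Apply Gauss's area formula. First the cross-terms c_i = x_i·y_{i+1} − x_{i+1}·y_i:
  11, 14, 6, 11, 9  ⇒  2A = 51, A = 25.5.
Then Σ (x_i + x_{i+1})·c_i = 30, so x̄ = 30 / (6·25.5) = 10/51.

10/51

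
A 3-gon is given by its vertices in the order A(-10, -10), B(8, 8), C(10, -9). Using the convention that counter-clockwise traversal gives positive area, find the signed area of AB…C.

Apply the shoelace formula: 2A = Σ (x_i·y_{i+1} − x_{i+1}·y_i), indices taken mod 3.
Σ = (0) + (-152) + (-190) = -342
Signed area = Σ/2 = -171 (negative ⇒ clockwise traversal).

-171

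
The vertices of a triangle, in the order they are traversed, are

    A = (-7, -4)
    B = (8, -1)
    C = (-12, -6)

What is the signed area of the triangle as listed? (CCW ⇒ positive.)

Apply Gauss's area formula: 2A = Σ (x_i·y_{i+1} − x_{i+1}·y_i), indices taken mod 3.
A→B: (-7)(-1) − (8)(-4) = 39
B→C: (8)(-6) − (-12)(-1) = -60
C→A: (-12)(-4) − (-7)(-6) = 6
Σ = -15
Signed area = Σ/2 = -7.5 (negative ⇒ clockwise traversal).

-7.5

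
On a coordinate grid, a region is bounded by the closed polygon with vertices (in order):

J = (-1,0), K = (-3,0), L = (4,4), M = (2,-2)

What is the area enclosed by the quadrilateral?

Apply the surveyor's formula: 2A = Σ (x_i·y_{i+1} − x_{i+1}·y_i), indices taken mod 4.
Σ = (0) + (-12) + (-16) + (-2) = -30
Area = |Σ|/2 = 15.

15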